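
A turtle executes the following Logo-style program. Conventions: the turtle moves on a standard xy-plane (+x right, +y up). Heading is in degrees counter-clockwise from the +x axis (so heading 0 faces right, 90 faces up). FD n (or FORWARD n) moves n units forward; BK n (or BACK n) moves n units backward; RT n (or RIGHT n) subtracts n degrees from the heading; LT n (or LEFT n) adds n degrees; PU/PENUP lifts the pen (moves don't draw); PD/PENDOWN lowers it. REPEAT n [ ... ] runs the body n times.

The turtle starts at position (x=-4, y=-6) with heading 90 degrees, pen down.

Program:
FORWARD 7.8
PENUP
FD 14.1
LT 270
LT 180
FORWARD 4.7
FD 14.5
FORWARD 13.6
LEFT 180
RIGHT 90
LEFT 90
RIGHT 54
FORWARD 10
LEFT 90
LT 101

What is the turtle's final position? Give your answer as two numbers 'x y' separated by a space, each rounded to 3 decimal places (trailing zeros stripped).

Answer: -30.922 7.81

Derivation:
Executing turtle program step by step:
Start: pos=(-4,-6), heading=90, pen down
FD 7.8: (-4,-6) -> (-4,1.8) [heading=90, draw]
PU: pen up
FD 14.1: (-4,1.8) -> (-4,15.9) [heading=90, move]
LT 270: heading 90 -> 0
LT 180: heading 0 -> 180
FD 4.7: (-4,15.9) -> (-8.7,15.9) [heading=180, move]
FD 14.5: (-8.7,15.9) -> (-23.2,15.9) [heading=180, move]
FD 13.6: (-23.2,15.9) -> (-36.8,15.9) [heading=180, move]
LT 180: heading 180 -> 0
RT 90: heading 0 -> 270
LT 90: heading 270 -> 0
RT 54: heading 0 -> 306
FD 10: (-36.8,15.9) -> (-30.922,7.81) [heading=306, move]
LT 90: heading 306 -> 36
LT 101: heading 36 -> 137
Final: pos=(-30.922,7.81), heading=137, 1 segment(s) drawn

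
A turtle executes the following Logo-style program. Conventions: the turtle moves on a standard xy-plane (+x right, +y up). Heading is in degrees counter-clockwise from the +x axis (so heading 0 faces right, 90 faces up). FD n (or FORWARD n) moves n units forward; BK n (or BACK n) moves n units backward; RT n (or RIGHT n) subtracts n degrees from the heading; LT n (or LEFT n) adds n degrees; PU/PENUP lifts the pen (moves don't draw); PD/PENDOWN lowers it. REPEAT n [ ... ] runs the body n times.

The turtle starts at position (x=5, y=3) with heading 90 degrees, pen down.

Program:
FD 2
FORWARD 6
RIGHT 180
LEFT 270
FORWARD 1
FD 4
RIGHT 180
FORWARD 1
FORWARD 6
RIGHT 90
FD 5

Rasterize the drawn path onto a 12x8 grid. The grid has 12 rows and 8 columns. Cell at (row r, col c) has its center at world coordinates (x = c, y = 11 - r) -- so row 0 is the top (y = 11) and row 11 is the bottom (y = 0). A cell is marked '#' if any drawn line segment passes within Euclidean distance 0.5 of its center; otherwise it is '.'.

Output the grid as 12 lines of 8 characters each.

Segment 0: (5,3) -> (5,5)
Segment 1: (5,5) -> (5,11)
Segment 2: (5,11) -> (4,11)
Segment 3: (4,11) -> (0,11)
Segment 4: (0,11) -> (1,11)
Segment 5: (1,11) -> (7,11)
Segment 6: (7,11) -> (7,6)

Answer: ########
.....#.#
.....#.#
.....#.#
.....#.#
.....#.#
.....#..
.....#..
.....#..
........
........
........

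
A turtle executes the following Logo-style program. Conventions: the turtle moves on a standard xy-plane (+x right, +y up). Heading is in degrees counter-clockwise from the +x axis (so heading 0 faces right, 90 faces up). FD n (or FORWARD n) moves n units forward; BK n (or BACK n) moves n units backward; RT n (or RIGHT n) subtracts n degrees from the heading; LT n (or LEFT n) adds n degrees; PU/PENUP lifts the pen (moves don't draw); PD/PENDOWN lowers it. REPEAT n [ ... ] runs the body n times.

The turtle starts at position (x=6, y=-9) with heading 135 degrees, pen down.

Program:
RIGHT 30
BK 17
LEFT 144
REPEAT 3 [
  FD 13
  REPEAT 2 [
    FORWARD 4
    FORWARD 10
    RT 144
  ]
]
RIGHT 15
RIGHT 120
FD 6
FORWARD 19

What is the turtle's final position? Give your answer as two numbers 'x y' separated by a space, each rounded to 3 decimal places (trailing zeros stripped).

Executing turtle program step by step:
Start: pos=(6,-9), heading=135, pen down
RT 30: heading 135 -> 105
BK 17: (6,-9) -> (10.4,-25.421) [heading=105, draw]
LT 144: heading 105 -> 249
REPEAT 3 [
  -- iteration 1/3 --
  FD 13: (10.4,-25.421) -> (5.741,-37.557) [heading=249, draw]
  REPEAT 2 [
    -- iteration 1/2 --
    FD 4: (5.741,-37.557) -> (4.308,-41.292) [heading=249, draw]
    FD 10: (4.308,-41.292) -> (0.724,-50.627) [heading=249, draw]
    RT 144: heading 249 -> 105
    -- iteration 2/2 --
    FD 4: (0.724,-50.627) -> (-0.311,-46.764) [heading=105, draw]
    FD 10: (-0.311,-46.764) -> (-2.899,-37.104) [heading=105, draw]
    RT 144: heading 105 -> 321
  ]
  -- iteration 2/3 --
  FD 13: (-2.899,-37.104) -> (7.203,-45.286) [heading=321, draw]
  REPEAT 2 [
    -- iteration 1/2 --
    FD 4: (7.203,-45.286) -> (10.312,-47.803) [heading=321, draw]
    FD 10: (10.312,-47.803) -> (18.083,-54.096) [heading=321, draw]
    RT 144: heading 321 -> 177
    -- iteration 2/2 --
    FD 4: (18.083,-54.096) -> (14.089,-53.887) [heading=177, draw]
    FD 10: (14.089,-53.887) -> (4.103,-53.363) [heading=177, draw]
    RT 144: heading 177 -> 33
  ]
  -- iteration 3/3 --
  FD 13: (4.103,-53.363) -> (15.005,-46.283) [heading=33, draw]
  REPEAT 2 [
    -- iteration 1/2 --
    FD 4: (15.005,-46.283) -> (18.36,-44.105) [heading=33, draw]
    FD 10: (18.36,-44.105) -> (26.747,-38.658) [heading=33, draw]
    RT 144: heading 33 -> 249
    -- iteration 2/2 --
    FD 4: (26.747,-38.658) -> (25.313,-42.392) [heading=249, draw]
    FD 10: (25.313,-42.392) -> (21.73,-51.728) [heading=249, draw]
    RT 144: heading 249 -> 105
  ]
]
RT 15: heading 105 -> 90
RT 120: heading 90 -> 330
FD 6: (21.73,-51.728) -> (26.926,-54.728) [heading=330, draw]
FD 19: (26.926,-54.728) -> (43.38,-64.228) [heading=330, draw]
Final: pos=(43.38,-64.228), heading=330, 18 segment(s) drawn

Answer: 43.38 -64.228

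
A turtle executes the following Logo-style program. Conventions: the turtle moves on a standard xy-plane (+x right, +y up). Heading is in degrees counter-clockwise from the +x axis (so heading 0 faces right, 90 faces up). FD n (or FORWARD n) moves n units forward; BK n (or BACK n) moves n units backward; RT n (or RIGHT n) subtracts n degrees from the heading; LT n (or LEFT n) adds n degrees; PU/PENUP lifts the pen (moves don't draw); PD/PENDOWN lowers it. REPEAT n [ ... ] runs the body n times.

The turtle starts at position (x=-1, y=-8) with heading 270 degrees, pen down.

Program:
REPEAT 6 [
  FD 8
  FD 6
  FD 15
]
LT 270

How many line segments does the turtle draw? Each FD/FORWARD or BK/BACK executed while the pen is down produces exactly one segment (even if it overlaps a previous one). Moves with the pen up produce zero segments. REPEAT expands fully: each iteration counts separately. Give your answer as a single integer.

Executing turtle program step by step:
Start: pos=(-1,-8), heading=270, pen down
REPEAT 6 [
  -- iteration 1/6 --
  FD 8: (-1,-8) -> (-1,-16) [heading=270, draw]
  FD 6: (-1,-16) -> (-1,-22) [heading=270, draw]
  FD 15: (-1,-22) -> (-1,-37) [heading=270, draw]
  -- iteration 2/6 --
  FD 8: (-1,-37) -> (-1,-45) [heading=270, draw]
  FD 6: (-1,-45) -> (-1,-51) [heading=270, draw]
  FD 15: (-1,-51) -> (-1,-66) [heading=270, draw]
  -- iteration 3/6 --
  FD 8: (-1,-66) -> (-1,-74) [heading=270, draw]
  FD 6: (-1,-74) -> (-1,-80) [heading=270, draw]
  FD 15: (-1,-80) -> (-1,-95) [heading=270, draw]
  -- iteration 4/6 --
  FD 8: (-1,-95) -> (-1,-103) [heading=270, draw]
  FD 6: (-1,-103) -> (-1,-109) [heading=270, draw]
  FD 15: (-1,-109) -> (-1,-124) [heading=270, draw]
  -- iteration 5/6 --
  FD 8: (-1,-124) -> (-1,-132) [heading=270, draw]
  FD 6: (-1,-132) -> (-1,-138) [heading=270, draw]
  FD 15: (-1,-138) -> (-1,-153) [heading=270, draw]
  -- iteration 6/6 --
  FD 8: (-1,-153) -> (-1,-161) [heading=270, draw]
  FD 6: (-1,-161) -> (-1,-167) [heading=270, draw]
  FD 15: (-1,-167) -> (-1,-182) [heading=270, draw]
]
LT 270: heading 270 -> 180
Final: pos=(-1,-182), heading=180, 18 segment(s) drawn
Segments drawn: 18

Answer: 18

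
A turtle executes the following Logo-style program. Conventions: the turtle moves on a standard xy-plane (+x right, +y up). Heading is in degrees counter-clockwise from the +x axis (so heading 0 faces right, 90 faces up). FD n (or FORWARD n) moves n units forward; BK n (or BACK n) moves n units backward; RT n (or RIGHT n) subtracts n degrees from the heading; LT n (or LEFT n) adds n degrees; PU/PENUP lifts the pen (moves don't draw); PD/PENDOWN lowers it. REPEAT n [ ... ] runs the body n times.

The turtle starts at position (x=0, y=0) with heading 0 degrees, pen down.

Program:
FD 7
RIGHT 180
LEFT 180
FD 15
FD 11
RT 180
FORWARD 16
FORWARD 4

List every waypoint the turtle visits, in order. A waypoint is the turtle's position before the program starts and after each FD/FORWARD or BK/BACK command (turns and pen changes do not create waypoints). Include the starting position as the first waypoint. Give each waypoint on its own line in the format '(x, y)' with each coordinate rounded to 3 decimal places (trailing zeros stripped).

Answer: (0, 0)
(7, 0)
(22, 0)
(33, 0)
(17, 0)
(13, 0)

Derivation:
Executing turtle program step by step:
Start: pos=(0,0), heading=0, pen down
FD 7: (0,0) -> (7,0) [heading=0, draw]
RT 180: heading 0 -> 180
LT 180: heading 180 -> 0
FD 15: (7,0) -> (22,0) [heading=0, draw]
FD 11: (22,0) -> (33,0) [heading=0, draw]
RT 180: heading 0 -> 180
FD 16: (33,0) -> (17,0) [heading=180, draw]
FD 4: (17,0) -> (13,0) [heading=180, draw]
Final: pos=(13,0), heading=180, 5 segment(s) drawn
Waypoints (6 total):
(0, 0)
(7, 0)
(22, 0)
(33, 0)
(17, 0)
(13, 0)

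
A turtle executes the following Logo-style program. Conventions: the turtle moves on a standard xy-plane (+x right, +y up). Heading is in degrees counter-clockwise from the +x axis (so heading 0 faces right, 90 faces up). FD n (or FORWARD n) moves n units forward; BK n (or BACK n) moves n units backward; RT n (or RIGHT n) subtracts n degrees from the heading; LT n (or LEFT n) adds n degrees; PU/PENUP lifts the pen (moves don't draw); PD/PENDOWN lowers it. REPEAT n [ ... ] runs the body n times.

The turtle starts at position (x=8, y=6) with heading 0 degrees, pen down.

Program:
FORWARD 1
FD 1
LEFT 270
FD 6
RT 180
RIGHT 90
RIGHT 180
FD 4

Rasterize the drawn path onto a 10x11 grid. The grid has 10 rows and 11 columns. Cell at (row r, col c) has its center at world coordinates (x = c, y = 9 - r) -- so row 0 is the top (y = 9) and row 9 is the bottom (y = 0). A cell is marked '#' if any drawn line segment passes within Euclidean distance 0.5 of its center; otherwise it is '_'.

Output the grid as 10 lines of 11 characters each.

Segment 0: (8,6) -> (9,6)
Segment 1: (9,6) -> (10,6)
Segment 2: (10,6) -> (10,0)
Segment 3: (10,0) -> (6,-0)

Answer: ___________
___________
___________
________###
__________#
__________#
__________#
__________#
__________#
______#####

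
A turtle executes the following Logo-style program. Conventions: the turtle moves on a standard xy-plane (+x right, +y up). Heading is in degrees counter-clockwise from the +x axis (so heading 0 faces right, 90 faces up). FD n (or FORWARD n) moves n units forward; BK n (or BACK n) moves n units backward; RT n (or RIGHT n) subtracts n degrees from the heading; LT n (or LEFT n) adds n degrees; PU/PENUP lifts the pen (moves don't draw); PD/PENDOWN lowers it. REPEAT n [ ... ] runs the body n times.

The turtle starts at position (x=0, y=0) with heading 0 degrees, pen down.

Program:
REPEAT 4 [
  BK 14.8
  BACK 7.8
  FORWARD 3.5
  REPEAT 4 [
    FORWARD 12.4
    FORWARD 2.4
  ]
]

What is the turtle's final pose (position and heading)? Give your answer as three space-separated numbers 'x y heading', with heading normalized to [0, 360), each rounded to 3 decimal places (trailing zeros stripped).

Executing turtle program step by step:
Start: pos=(0,0), heading=0, pen down
REPEAT 4 [
  -- iteration 1/4 --
  BK 14.8: (0,0) -> (-14.8,0) [heading=0, draw]
  BK 7.8: (-14.8,0) -> (-22.6,0) [heading=0, draw]
  FD 3.5: (-22.6,0) -> (-19.1,0) [heading=0, draw]
  REPEAT 4 [
    -- iteration 1/4 --
    FD 12.4: (-19.1,0) -> (-6.7,0) [heading=0, draw]
    FD 2.4: (-6.7,0) -> (-4.3,0) [heading=0, draw]
    -- iteration 2/4 --
    FD 12.4: (-4.3,0) -> (8.1,0) [heading=0, draw]
    FD 2.4: (8.1,0) -> (10.5,0) [heading=0, draw]
    -- iteration 3/4 --
    FD 12.4: (10.5,0) -> (22.9,0) [heading=0, draw]
    FD 2.4: (22.9,0) -> (25.3,0) [heading=0, draw]
    -- iteration 4/4 --
    FD 12.4: (25.3,0) -> (37.7,0) [heading=0, draw]
    FD 2.4: (37.7,0) -> (40.1,0) [heading=0, draw]
  ]
  -- iteration 2/4 --
  BK 14.8: (40.1,0) -> (25.3,0) [heading=0, draw]
  BK 7.8: (25.3,0) -> (17.5,0) [heading=0, draw]
  FD 3.5: (17.5,0) -> (21,0) [heading=0, draw]
  REPEAT 4 [
    -- iteration 1/4 --
    FD 12.4: (21,0) -> (33.4,0) [heading=0, draw]
    FD 2.4: (33.4,0) -> (35.8,0) [heading=0, draw]
    -- iteration 2/4 --
    FD 12.4: (35.8,0) -> (48.2,0) [heading=0, draw]
    FD 2.4: (48.2,0) -> (50.6,0) [heading=0, draw]
    -- iteration 3/4 --
    FD 12.4: (50.6,0) -> (63,0) [heading=0, draw]
    FD 2.4: (63,0) -> (65.4,0) [heading=0, draw]
    -- iteration 4/4 --
    FD 12.4: (65.4,0) -> (77.8,0) [heading=0, draw]
    FD 2.4: (77.8,0) -> (80.2,0) [heading=0, draw]
  ]
  -- iteration 3/4 --
  BK 14.8: (80.2,0) -> (65.4,0) [heading=0, draw]
  BK 7.8: (65.4,0) -> (57.6,0) [heading=0, draw]
  FD 3.5: (57.6,0) -> (61.1,0) [heading=0, draw]
  REPEAT 4 [
    -- iteration 1/4 --
    FD 12.4: (61.1,0) -> (73.5,0) [heading=0, draw]
    FD 2.4: (73.5,0) -> (75.9,0) [heading=0, draw]
    -- iteration 2/4 --
    FD 12.4: (75.9,0) -> (88.3,0) [heading=0, draw]
    FD 2.4: (88.3,0) -> (90.7,0) [heading=0, draw]
    -- iteration 3/4 --
    FD 12.4: (90.7,0) -> (103.1,0) [heading=0, draw]
    FD 2.4: (103.1,0) -> (105.5,0) [heading=0, draw]
    -- iteration 4/4 --
    FD 12.4: (105.5,0) -> (117.9,0) [heading=0, draw]
    FD 2.4: (117.9,0) -> (120.3,0) [heading=0, draw]
  ]
  -- iteration 4/4 --
  BK 14.8: (120.3,0) -> (105.5,0) [heading=0, draw]
  BK 7.8: (105.5,0) -> (97.7,0) [heading=0, draw]
  FD 3.5: (97.7,0) -> (101.2,0) [heading=0, draw]
  REPEAT 4 [
    -- iteration 1/4 --
    FD 12.4: (101.2,0) -> (113.6,0) [heading=0, draw]
    FD 2.4: (113.6,0) -> (116,0) [heading=0, draw]
    -- iteration 2/4 --
    FD 12.4: (116,0) -> (128.4,0) [heading=0, draw]
    FD 2.4: (128.4,0) -> (130.8,0) [heading=0, draw]
    -- iteration 3/4 --
    FD 12.4: (130.8,0) -> (143.2,0) [heading=0, draw]
    FD 2.4: (143.2,0) -> (145.6,0) [heading=0, draw]
    -- iteration 4/4 --
    FD 12.4: (145.6,0) -> (158,0) [heading=0, draw]
    FD 2.4: (158,0) -> (160.4,0) [heading=0, draw]
  ]
]
Final: pos=(160.4,0), heading=0, 44 segment(s) drawn

Answer: 160.4 0 0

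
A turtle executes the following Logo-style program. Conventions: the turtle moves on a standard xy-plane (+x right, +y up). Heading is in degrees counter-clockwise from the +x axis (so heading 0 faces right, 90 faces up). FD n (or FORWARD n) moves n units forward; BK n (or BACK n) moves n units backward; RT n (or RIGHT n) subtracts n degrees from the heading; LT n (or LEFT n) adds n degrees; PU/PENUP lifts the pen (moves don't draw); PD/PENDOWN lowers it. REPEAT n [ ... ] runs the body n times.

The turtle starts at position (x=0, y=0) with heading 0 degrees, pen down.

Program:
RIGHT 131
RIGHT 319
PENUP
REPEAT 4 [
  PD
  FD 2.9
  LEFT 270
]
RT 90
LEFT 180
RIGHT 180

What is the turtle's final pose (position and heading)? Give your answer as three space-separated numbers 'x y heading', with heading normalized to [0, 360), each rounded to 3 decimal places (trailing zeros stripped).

Executing turtle program step by step:
Start: pos=(0,0), heading=0, pen down
RT 131: heading 0 -> 229
RT 319: heading 229 -> 270
PU: pen up
REPEAT 4 [
  -- iteration 1/4 --
  PD: pen down
  FD 2.9: (0,0) -> (0,-2.9) [heading=270, draw]
  LT 270: heading 270 -> 180
  -- iteration 2/4 --
  PD: pen down
  FD 2.9: (0,-2.9) -> (-2.9,-2.9) [heading=180, draw]
  LT 270: heading 180 -> 90
  -- iteration 3/4 --
  PD: pen down
  FD 2.9: (-2.9,-2.9) -> (-2.9,0) [heading=90, draw]
  LT 270: heading 90 -> 0
  -- iteration 4/4 --
  PD: pen down
  FD 2.9: (-2.9,0) -> (0,0) [heading=0, draw]
  LT 270: heading 0 -> 270
]
RT 90: heading 270 -> 180
LT 180: heading 180 -> 0
RT 180: heading 0 -> 180
Final: pos=(0,0), heading=180, 4 segment(s) drawn

Answer: 0 0 180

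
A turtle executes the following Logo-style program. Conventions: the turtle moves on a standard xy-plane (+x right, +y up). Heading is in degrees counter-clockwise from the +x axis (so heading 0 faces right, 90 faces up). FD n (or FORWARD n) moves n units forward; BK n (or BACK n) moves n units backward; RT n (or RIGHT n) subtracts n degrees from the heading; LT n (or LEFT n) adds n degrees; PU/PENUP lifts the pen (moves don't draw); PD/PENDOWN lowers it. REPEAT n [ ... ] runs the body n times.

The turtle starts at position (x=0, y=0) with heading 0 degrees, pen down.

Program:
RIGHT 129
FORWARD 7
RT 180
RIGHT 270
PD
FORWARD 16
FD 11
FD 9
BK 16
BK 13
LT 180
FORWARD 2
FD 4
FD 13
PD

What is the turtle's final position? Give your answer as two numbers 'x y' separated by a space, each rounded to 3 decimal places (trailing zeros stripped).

Executing turtle program step by step:
Start: pos=(0,0), heading=0, pen down
RT 129: heading 0 -> 231
FD 7: (0,0) -> (-4.405,-5.44) [heading=231, draw]
RT 180: heading 231 -> 51
RT 270: heading 51 -> 141
PD: pen down
FD 16: (-4.405,-5.44) -> (-16.84,4.629) [heading=141, draw]
FD 11: (-16.84,4.629) -> (-25.388,11.552) [heading=141, draw]
FD 9: (-25.388,11.552) -> (-32.382,17.216) [heading=141, draw]
BK 16: (-32.382,17.216) -> (-19.948,7.146) [heading=141, draw]
BK 13: (-19.948,7.146) -> (-9.845,-1.035) [heading=141, draw]
LT 180: heading 141 -> 321
FD 2: (-9.845,-1.035) -> (-8.291,-2.293) [heading=321, draw]
FD 4: (-8.291,-2.293) -> (-5.182,-4.811) [heading=321, draw]
FD 13: (-5.182,-4.811) -> (4.921,-12.992) [heading=321, draw]
PD: pen down
Final: pos=(4.921,-12.992), heading=321, 9 segment(s) drawn

Answer: 4.921 -12.992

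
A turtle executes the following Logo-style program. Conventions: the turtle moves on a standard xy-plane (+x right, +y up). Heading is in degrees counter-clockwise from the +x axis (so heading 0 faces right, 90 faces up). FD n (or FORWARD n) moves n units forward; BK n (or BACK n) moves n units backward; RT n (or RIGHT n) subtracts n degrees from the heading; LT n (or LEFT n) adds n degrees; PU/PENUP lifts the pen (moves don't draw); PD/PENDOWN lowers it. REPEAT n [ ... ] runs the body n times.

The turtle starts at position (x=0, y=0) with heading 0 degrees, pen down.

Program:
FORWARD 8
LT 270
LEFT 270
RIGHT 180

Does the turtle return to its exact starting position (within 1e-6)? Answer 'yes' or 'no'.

Answer: no

Derivation:
Executing turtle program step by step:
Start: pos=(0,0), heading=0, pen down
FD 8: (0,0) -> (8,0) [heading=0, draw]
LT 270: heading 0 -> 270
LT 270: heading 270 -> 180
RT 180: heading 180 -> 0
Final: pos=(8,0), heading=0, 1 segment(s) drawn

Start position: (0, 0)
Final position: (8, 0)
Distance = 8; >= 1e-6 -> NOT closed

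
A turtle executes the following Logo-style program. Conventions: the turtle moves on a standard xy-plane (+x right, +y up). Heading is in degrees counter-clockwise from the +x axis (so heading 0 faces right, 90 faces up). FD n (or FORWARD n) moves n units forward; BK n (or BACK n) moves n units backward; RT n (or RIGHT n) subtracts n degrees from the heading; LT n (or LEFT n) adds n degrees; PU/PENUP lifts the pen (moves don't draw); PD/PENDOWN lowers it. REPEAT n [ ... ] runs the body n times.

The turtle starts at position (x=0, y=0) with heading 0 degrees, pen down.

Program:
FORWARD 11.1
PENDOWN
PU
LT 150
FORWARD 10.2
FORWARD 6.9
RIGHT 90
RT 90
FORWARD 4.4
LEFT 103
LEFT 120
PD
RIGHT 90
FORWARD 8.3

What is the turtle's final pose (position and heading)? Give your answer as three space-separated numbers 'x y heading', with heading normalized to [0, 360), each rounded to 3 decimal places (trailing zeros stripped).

Answer: -1.766 14.437 103

Derivation:
Executing turtle program step by step:
Start: pos=(0,0), heading=0, pen down
FD 11.1: (0,0) -> (11.1,0) [heading=0, draw]
PD: pen down
PU: pen up
LT 150: heading 0 -> 150
FD 10.2: (11.1,0) -> (2.267,5.1) [heading=150, move]
FD 6.9: (2.267,5.1) -> (-3.709,8.55) [heading=150, move]
RT 90: heading 150 -> 60
RT 90: heading 60 -> 330
FD 4.4: (-3.709,8.55) -> (0.101,6.35) [heading=330, move]
LT 103: heading 330 -> 73
LT 120: heading 73 -> 193
PD: pen down
RT 90: heading 193 -> 103
FD 8.3: (0.101,6.35) -> (-1.766,14.437) [heading=103, draw]
Final: pos=(-1.766,14.437), heading=103, 2 segment(s) drawn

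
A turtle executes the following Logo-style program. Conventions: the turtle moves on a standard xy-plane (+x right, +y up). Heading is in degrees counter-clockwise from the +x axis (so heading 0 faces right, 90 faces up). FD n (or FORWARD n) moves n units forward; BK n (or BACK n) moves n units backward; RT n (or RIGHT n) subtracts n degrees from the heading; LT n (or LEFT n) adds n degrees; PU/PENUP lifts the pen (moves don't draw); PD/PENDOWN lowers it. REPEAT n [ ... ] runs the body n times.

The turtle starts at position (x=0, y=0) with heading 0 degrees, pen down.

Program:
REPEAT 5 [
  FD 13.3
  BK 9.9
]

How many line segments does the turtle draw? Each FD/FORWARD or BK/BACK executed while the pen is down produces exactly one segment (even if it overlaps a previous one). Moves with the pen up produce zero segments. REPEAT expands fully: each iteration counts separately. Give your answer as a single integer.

Answer: 10

Derivation:
Executing turtle program step by step:
Start: pos=(0,0), heading=0, pen down
REPEAT 5 [
  -- iteration 1/5 --
  FD 13.3: (0,0) -> (13.3,0) [heading=0, draw]
  BK 9.9: (13.3,0) -> (3.4,0) [heading=0, draw]
  -- iteration 2/5 --
  FD 13.3: (3.4,0) -> (16.7,0) [heading=0, draw]
  BK 9.9: (16.7,0) -> (6.8,0) [heading=0, draw]
  -- iteration 3/5 --
  FD 13.3: (6.8,0) -> (20.1,0) [heading=0, draw]
  BK 9.9: (20.1,0) -> (10.2,0) [heading=0, draw]
  -- iteration 4/5 --
  FD 13.3: (10.2,0) -> (23.5,0) [heading=0, draw]
  BK 9.9: (23.5,0) -> (13.6,0) [heading=0, draw]
  -- iteration 5/5 --
  FD 13.3: (13.6,0) -> (26.9,0) [heading=0, draw]
  BK 9.9: (26.9,0) -> (17,0) [heading=0, draw]
]
Final: pos=(17,0), heading=0, 10 segment(s) drawn
Segments drawn: 10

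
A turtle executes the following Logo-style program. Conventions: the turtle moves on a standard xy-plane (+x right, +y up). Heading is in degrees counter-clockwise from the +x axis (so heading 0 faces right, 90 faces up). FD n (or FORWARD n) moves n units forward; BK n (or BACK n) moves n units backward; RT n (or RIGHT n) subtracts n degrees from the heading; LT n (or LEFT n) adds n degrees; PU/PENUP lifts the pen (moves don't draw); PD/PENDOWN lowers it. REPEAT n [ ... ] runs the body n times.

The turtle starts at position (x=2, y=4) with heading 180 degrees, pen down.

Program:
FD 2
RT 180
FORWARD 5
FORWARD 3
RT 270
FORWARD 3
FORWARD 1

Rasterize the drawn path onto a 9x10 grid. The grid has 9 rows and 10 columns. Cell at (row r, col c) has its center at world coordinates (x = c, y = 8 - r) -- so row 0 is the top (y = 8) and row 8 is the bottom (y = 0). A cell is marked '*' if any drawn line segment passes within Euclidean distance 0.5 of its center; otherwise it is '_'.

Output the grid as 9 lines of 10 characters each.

Answer: ________*_
________*_
________*_
________*_
*********_
__________
__________
__________
__________

Derivation:
Segment 0: (2,4) -> (0,4)
Segment 1: (0,4) -> (5,4)
Segment 2: (5,4) -> (8,4)
Segment 3: (8,4) -> (8,7)
Segment 4: (8,7) -> (8,8)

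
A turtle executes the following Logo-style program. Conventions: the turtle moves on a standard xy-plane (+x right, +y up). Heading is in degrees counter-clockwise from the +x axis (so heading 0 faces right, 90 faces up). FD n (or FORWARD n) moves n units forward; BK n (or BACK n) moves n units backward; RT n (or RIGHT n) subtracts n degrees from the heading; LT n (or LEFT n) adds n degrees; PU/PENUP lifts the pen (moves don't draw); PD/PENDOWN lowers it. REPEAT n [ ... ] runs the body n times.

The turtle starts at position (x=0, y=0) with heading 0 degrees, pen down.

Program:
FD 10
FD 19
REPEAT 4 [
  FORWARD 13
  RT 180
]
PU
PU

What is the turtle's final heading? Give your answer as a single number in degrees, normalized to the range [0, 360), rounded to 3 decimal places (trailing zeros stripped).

Answer: 0

Derivation:
Executing turtle program step by step:
Start: pos=(0,0), heading=0, pen down
FD 10: (0,0) -> (10,0) [heading=0, draw]
FD 19: (10,0) -> (29,0) [heading=0, draw]
REPEAT 4 [
  -- iteration 1/4 --
  FD 13: (29,0) -> (42,0) [heading=0, draw]
  RT 180: heading 0 -> 180
  -- iteration 2/4 --
  FD 13: (42,0) -> (29,0) [heading=180, draw]
  RT 180: heading 180 -> 0
  -- iteration 3/4 --
  FD 13: (29,0) -> (42,0) [heading=0, draw]
  RT 180: heading 0 -> 180
  -- iteration 4/4 --
  FD 13: (42,0) -> (29,0) [heading=180, draw]
  RT 180: heading 180 -> 0
]
PU: pen up
PU: pen up
Final: pos=(29,0), heading=0, 6 segment(s) drawn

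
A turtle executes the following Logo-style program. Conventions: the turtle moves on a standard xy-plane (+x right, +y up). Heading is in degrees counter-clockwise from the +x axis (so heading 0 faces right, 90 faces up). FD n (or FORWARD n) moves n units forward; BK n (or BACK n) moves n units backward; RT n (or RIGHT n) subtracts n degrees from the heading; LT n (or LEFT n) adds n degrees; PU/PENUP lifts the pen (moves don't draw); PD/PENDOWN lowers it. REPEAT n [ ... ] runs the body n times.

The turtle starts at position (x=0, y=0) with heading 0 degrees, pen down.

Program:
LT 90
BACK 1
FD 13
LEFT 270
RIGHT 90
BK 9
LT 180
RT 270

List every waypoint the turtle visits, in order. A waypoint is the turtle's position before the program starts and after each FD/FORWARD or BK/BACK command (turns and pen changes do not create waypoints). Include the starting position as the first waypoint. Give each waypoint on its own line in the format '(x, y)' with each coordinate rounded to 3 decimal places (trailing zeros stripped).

Executing turtle program step by step:
Start: pos=(0,0), heading=0, pen down
LT 90: heading 0 -> 90
BK 1: (0,0) -> (0,-1) [heading=90, draw]
FD 13: (0,-1) -> (0,12) [heading=90, draw]
LT 270: heading 90 -> 0
RT 90: heading 0 -> 270
BK 9: (0,12) -> (0,21) [heading=270, draw]
LT 180: heading 270 -> 90
RT 270: heading 90 -> 180
Final: pos=(0,21), heading=180, 3 segment(s) drawn
Waypoints (4 total):
(0, 0)
(0, -1)
(0, 12)
(0, 21)

Answer: (0, 0)
(0, -1)
(0, 12)
(0, 21)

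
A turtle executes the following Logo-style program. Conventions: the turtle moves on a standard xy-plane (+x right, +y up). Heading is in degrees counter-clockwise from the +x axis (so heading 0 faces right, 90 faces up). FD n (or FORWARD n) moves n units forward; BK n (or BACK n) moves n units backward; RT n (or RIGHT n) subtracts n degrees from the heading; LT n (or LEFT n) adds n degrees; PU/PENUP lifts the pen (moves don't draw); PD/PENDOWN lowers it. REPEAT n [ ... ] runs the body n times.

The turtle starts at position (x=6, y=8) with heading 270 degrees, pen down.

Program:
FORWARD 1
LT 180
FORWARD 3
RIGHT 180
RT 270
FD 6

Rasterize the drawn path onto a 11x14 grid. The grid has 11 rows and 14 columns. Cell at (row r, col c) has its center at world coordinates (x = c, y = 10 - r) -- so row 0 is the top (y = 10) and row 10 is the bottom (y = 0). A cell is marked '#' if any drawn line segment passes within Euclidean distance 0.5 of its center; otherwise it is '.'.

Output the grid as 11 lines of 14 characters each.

Segment 0: (6,8) -> (6,7)
Segment 1: (6,7) -> (6,10)
Segment 2: (6,10) -> (12,10)

Answer: ......#######.
......#.......
......#.......
......#.......
..............
..............
..............
..............
..............
..............
..............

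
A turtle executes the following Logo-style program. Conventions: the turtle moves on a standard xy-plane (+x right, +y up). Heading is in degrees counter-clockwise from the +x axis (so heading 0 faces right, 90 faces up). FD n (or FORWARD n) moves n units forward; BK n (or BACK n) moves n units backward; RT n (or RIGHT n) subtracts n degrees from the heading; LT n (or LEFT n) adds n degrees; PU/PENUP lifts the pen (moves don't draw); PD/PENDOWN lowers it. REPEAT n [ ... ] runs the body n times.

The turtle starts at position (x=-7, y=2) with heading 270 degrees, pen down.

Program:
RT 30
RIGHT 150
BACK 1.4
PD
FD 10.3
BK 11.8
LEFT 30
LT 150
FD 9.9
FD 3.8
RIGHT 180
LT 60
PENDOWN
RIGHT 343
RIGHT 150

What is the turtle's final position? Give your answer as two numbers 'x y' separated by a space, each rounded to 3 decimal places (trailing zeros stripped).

Executing turtle program step by step:
Start: pos=(-7,2), heading=270, pen down
RT 30: heading 270 -> 240
RT 150: heading 240 -> 90
BK 1.4: (-7,2) -> (-7,0.6) [heading=90, draw]
PD: pen down
FD 10.3: (-7,0.6) -> (-7,10.9) [heading=90, draw]
BK 11.8: (-7,10.9) -> (-7,-0.9) [heading=90, draw]
LT 30: heading 90 -> 120
LT 150: heading 120 -> 270
FD 9.9: (-7,-0.9) -> (-7,-10.8) [heading=270, draw]
FD 3.8: (-7,-10.8) -> (-7,-14.6) [heading=270, draw]
RT 180: heading 270 -> 90
LT 60: heading 90 -> 150
PD: pen down
RT 343: heading 150 -> 167
RT 150: heading 167 -> 17
Final: pos=(-7,-14.6), heading=17, 5 segment(s) drawn

Answer: -7 -14.6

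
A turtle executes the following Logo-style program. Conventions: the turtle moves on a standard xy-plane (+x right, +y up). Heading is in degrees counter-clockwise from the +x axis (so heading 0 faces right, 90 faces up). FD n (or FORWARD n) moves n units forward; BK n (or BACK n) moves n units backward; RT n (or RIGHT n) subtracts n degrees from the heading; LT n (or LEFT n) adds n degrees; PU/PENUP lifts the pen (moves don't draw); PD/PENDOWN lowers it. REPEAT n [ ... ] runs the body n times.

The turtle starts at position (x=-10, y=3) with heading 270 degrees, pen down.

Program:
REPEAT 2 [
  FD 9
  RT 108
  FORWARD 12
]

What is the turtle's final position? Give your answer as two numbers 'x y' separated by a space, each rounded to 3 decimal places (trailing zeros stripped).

Executing turtle program step by step:
Start: pos=(-10,3), heading=270, pen down
REPEAT 2 [
  -- iteration 1/2 --
  FD 9: (-10,3) -> (-10,-6) [heading=270, draw]
  RT 108: heading 270 -> 162
  FD 12: (-10,-6) -> (-21.413,-2.292) [heading=162, draw]
  -- iteration 2/2 --
  FD 9: (-21.413,-2.292) -> (-29.972,0.489) [heading=162, draw]
  RT 108: heading 162 -> 54
  FD 12: (-29.972,0.489) -> (-22.919,10.198) [heading=54, draw]
]
Final: pos=(-22.919,10.198), heading=54, 4 segment(s) drawn

Answer: -22.919 10.198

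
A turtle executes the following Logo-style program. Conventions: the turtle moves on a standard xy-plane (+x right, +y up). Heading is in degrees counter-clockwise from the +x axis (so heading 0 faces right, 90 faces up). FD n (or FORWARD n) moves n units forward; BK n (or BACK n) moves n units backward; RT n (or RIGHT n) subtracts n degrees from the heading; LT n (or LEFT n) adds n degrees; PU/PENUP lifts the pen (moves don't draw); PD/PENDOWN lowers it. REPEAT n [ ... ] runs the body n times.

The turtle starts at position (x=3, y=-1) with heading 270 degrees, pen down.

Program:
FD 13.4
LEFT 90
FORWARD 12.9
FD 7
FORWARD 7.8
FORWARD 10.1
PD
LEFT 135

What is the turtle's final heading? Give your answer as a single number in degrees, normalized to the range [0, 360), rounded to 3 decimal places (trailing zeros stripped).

Answer: 135

Derivation:
Executing turtle program step by step:
Start: pos=(3,-1), heading=270, pen down
FD 13.4: (3,-1) -> (3,-14.4) [heading=270, draw]
LT 90: heading 270 -> 0
FD 12.9: (3,-14.4) -> (15.9,-14.4) [heading=0, draw]
FD 7: (15.9,-14.4) -> (22.9,-14.4) [heading=0, draw]
FD 7.8: (22.9,-14.4) -> (30.7,-14.4) [heading=0, draw]
FD 10.1: (30.7,-14.4) -> (40.8,-14.4) [heading=0, draw]
PD: pen down
LT 135: heading 0 -> 135
Final: pos=(40.8,-14.4), heading=135, 5 segment(s) drawn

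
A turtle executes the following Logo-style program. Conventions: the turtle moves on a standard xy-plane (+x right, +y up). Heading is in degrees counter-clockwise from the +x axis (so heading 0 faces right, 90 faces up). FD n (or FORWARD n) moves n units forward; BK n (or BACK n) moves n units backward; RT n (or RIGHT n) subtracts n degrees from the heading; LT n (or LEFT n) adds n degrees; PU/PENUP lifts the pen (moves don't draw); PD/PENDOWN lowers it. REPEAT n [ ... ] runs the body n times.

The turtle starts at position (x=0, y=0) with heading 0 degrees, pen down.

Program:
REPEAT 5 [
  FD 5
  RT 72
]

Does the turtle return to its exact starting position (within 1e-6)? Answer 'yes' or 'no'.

Answer: yes

Derivation:
Executing turtle program step by step:
Start: pos=(0,0), heading=0, pen down
REPEAT 5 [
  -- iteration 1/5 --
  FD 5: (0,0) -> (5,0) [heading=0, draw]
  RT 72: heading 0 -> 288
  -- iteration 2/5 --
  FD 5: (5,0) -> (6.545,-4.755) [heading=288, draw]
  RT 72: heading 288 -> 216
  -- iteration 3/5 --
  FD 5: (6.545,-4.755) -> (2.5,-7.694) [heading=216, draw]
  RT 72: heading 216 -> 144
  -- iteration 4/5 --
  FD 5: (2.5,-7.694) -> (-1.545,-4.755) [heading=144, draw]
  RT 72: heading 144 -> 72
  -- iteration 5/5 --
  FD 5: (-1.545,-4.755) -> (0,0) [heading=72, draw]
  RT 72: heading 72 -> 0
]
Final: pos=(0,0), heading=0, 5 segment(s) drawn

Start position: (0, 0)
Final position: (0, 0)
Distance = 0; < 1e-6 -> CLOSED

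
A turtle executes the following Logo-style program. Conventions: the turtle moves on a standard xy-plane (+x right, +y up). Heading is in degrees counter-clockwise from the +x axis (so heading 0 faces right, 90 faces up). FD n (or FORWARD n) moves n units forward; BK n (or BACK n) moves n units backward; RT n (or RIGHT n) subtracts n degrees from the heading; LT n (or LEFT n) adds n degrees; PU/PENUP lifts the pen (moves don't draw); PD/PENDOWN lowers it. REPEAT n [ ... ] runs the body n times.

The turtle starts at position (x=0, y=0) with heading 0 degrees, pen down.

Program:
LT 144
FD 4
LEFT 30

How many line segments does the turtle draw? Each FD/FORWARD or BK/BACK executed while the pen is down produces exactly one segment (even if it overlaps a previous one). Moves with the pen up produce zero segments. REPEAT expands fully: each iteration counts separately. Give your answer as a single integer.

Executing turtle program step by step:
Start: pos=(0,0), heading=0, pen down
LT 144: heading 0 -> 144
FD 4: (0,0) -> (-3.236,2.351) [heading=144, draw]
LT 30: heading 144 -> 174
Final: pos=(-3.236,2.351), heading=174, 1 segment(s) drawn
Segments drawn: 1

Answer: 1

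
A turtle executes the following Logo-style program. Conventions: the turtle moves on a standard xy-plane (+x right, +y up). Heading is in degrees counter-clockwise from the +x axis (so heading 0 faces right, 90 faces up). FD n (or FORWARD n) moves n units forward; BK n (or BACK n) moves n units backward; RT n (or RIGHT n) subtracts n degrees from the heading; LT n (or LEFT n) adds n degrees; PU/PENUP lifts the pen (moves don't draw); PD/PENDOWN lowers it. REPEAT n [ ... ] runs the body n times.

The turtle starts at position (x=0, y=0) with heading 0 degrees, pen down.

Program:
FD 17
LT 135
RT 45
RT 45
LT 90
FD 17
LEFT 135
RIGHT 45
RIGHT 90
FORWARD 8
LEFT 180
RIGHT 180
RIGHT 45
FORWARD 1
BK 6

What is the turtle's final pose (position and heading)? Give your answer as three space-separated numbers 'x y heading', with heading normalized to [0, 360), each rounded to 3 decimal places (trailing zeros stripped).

Answer: -0.678 12.678 90

Derivation:
Executing turtle program step by step:
Start: pos=(0,0), heading=0, pen down
FD 17: (0,0) -> (17,0) [heading=0, draw]
LT 135: heading 0 -> 135
RT 45: heading 135 -> 90
RT 45: heading 90 -> 45
LT 90: heading 45 -> 135
FD 17: (17,0) -> (4.979,12.021) [heading=135, draw]
LT 135: heading 135 -> 270
RT 45: heading 270 -> 225
RT 90: heading 225 -> 135
FD 8: (4.979,12.021) -> (-0.678,17.678) [heading=135, draw]
LT 180: heading 135 -> 315
RT 180: heading 315 -> 135
RT 45: heading 135 -> 90
FD 1: (-0.678,17.678) -> (-0.678,18.678) [heading=90, draw]
BK 6: (-0.678,18.678) -> (-0.678,12.678) [heading=90, draw]
Final: pos=(-0.678,12.678), heading=90, 5 segment(s) drawn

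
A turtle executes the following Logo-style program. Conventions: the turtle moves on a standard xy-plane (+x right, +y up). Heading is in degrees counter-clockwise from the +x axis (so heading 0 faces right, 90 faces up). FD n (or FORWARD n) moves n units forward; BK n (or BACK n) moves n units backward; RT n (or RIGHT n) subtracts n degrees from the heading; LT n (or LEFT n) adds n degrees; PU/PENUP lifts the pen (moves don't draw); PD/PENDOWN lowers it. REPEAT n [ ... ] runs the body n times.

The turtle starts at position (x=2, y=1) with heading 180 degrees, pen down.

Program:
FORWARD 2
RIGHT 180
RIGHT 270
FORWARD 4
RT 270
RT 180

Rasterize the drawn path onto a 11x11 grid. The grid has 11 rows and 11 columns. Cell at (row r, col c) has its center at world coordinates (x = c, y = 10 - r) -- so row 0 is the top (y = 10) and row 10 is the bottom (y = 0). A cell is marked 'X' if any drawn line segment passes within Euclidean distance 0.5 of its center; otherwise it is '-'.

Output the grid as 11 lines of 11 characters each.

Segment 0: (2,1) -> (0,1)
Segment 1: (0,1) -> (-0,5)

Answer: -----------
-----------
-----------
-----------
-----------
X----------
X----------
X----------
X----------
XXX--------
-----------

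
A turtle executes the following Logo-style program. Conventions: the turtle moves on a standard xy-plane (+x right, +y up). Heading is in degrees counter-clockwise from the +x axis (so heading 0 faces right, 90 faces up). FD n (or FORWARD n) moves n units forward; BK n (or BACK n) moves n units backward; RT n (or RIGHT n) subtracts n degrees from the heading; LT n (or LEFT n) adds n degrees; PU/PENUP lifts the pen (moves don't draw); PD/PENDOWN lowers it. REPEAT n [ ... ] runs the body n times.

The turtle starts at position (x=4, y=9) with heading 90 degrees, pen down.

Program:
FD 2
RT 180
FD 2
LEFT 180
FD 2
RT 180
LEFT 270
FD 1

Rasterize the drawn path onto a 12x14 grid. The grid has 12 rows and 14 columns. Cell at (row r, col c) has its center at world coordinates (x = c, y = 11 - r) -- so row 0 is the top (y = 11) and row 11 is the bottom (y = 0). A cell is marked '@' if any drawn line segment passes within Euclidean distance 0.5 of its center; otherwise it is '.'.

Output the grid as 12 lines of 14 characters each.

Answer: ...@@.........
....@.........
....@.........
..............
..............
..............
..............
..............
..............
..............
..............
..............

Derivation:
Segment 0: (4,9) -> (4,11)
Segment 1: (4,11) -> (4,9)
Segment 2: (4,9) -> (4,11)
Segment 3: (4,11) -> (3,11)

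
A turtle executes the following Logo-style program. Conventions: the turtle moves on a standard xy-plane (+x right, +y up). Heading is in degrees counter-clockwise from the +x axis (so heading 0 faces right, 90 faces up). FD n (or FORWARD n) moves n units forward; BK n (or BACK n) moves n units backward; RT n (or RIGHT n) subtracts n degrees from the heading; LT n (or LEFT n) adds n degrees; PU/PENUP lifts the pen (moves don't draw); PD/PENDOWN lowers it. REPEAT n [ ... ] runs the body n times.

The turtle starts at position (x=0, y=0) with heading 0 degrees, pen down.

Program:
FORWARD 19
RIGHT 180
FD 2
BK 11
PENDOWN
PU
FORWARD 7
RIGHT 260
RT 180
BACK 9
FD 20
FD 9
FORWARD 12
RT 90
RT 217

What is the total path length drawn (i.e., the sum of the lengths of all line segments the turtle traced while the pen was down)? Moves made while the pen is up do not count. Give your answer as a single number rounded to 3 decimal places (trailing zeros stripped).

Answer: 32

Derivation:
Executing turtle program step by step:
Start: pos=(0,0), heading=0, pen down
FD 19: (0,0) -> (19,0) [heading=0, draw]
RT 180: heading 0 -> 180
FD 2: (19,0) -> (17,0) [heading=180, draw]
BK 11: (17,0) -> (28,0) [heading=180, draw]
PD: pen down
PU: pen up
FD 7: (28,0) -> (21,0) [heading=180, move]
RT 260: heading 180 -> 280
RT 180: heading 280 -> 100
BK 9: (21,0) -> (22.563,-8.863) [heading=100, move]
FD 20: (22.563,-8.863) -> (19.09,10.833) [heading=100, move]
FD 9: (19.09,10.833) -> (17.527,19.696) [heading=100, move]
FD 12: (17.527,19.696) -> (15.443,31.514) [heading=100, move]
RT 90: heading 100 -> 10
RT 217: heading 10 -> 153
Final: pos=(15.443,31.514), heading=153, 3 segment(s) drawn

Segment lengths:
  seg 1: (0,0) -> (19,0), length = 19
  seg 2: (19,0) -> (17,0), length = 2
  seg 3: (17,0) -> (28,0), length = 11
Total = 32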